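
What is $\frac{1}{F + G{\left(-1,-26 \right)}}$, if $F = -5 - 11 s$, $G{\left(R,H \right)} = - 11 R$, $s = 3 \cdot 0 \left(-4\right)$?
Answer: $\frac{1}{6} \approx 0.16667$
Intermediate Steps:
$s = 0$ ($s = 0 \left(-4\right) = 0$)
$F = -5$ ($F = -5 - 0 = -5 + 0 = -5$)
$\frac{1}{F + G{\left(-1,-26 \right)}} = \frac{1}{-5 - -11} = \frac{1}{-5 + 11} = \frac{1}{6}$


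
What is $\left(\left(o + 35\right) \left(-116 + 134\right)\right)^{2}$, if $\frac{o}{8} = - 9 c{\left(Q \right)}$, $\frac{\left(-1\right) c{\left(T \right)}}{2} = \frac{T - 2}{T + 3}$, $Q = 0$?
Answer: $1205604$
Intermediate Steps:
$c{\left(T \right)} = - \frac{2 \left(-2 + T\right)}{3 + T}$ ($c{\left(T \right)} = - 2 \frac{T - 2}{T + 3} = - 2 \frac{-2 + T}{3 + T} = - \frac{2 \left(-2 + T\right)}{3 + T}$)
$o = -96$ ($o = 8 \left(- 9 \frac{2 \left(2 - 0\right)}{3 + 0}\right) = 8 \left(- 9 \frac{2 \left(2 + 0\right)}{3}\right) = 8 \left(- 9 \cdot 2 \cdot \frac{1}{3} \cdot 2\right) = 8 \left(\left(-9\right) \frac{4}{3}\right) = 8 \left(-12\right) = -96$)
$\left(\left(o + 35\right) \left(-116 + 134\right)\right)^{2} = \left(\left(-96 + 35\right) \left(-116 + 134\right)\right)^{2} = \left(\left(-61\right) 18\right)^{2} = \left(-1098\right)^{2} = 1205604$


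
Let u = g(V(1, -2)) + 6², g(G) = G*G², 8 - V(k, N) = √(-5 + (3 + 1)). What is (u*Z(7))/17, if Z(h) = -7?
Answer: -3668/17 + 1337*I/17 ≈ -215.76 + 78.647*I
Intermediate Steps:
V(k, N) = 8 - I (V(k, N) = 8 - √(-5 + (3 + 1)) = 8 - √(-5 + 4) = 8 - √(-1) = 8 - I)
g(G) = G³
u = 36 + (8 - I)³ (u = (8 - I)³ + 6² = (8 - I)³ + 36 = 36 + (8 - I)³ ≈ 524.0 - 191.0*I)
(u*Z(7))/17 = ((524 - 191*I)*(-7))/17 = (-3668 + 1337*I)*(1/17) = -3668/17 + 1337*I/17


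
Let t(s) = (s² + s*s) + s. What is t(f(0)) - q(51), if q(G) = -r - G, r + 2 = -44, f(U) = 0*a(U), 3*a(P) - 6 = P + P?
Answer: 5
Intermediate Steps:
a(P) = 2 + 2*P/3 (a(P) = 2 + (P + P)/3 = 2 + (2*P)/3 = 2 + 2*P/3)
f(U) = 0 (f(U) = 0*(2 + 2*U/3) = 0)
t(s) = s + 2*s² (t(s) = (s² + s²) + s = 2*s² + s = s + 2*s²)
r = -46 (r = -2 - 44 = -46)
q(G) = 46 - G (q(G) = -1*(-46) - G = 46 - G)
t(f(0)) - q(51) = 0*(1 + 2*0) - (46 - 1*51) = 0*(1 + 0) - (46 - 51) = 0*1 - 1*(-5) = 0 + 5 = 5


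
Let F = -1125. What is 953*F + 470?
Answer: -1071655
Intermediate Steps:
953*F + 470 = 953*(-1125) + 470 = -1072125 + 470 = -1071655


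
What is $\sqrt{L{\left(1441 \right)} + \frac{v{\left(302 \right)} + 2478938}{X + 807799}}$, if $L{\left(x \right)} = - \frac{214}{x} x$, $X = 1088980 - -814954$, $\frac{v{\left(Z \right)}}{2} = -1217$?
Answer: $\frac{i \sqrt{1566932497122414}}{2711733} \approx 14.597 i$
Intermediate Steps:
$v{\left(Z \right)} = -2434$ ($v{\left(Z \right)} = 2 \left(-1217\right) = -2434$)
$X = 1903934$ ($X = 1088980 + 814954 = 1903934$)
$L{\left(x \right)} = -214$
$\sqrt{L{\left(1441 \right)} + \frac{v{\left(302 \right)} + 2478938}{X + 807799}} = \sqrt{-214 + \frac{-2434 + 2478938}{1903934 + 807799}} = \sqrt{-214 + \frac{2476504}{2711733}} = \sqrt{- \frac{577834358}{2711733}} = \frac{i \sqrt{1566932497122414}}{2711733}$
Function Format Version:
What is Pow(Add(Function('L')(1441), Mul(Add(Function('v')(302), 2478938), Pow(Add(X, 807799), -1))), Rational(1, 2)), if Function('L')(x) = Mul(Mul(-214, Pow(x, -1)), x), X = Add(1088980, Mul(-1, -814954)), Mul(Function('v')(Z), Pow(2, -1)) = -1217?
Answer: Mul(Rational(1, 2711733), I, Pow(1566932497122414, Rational(1, 2))) ≈ Mul(14.597, I)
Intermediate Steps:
Function('v')(Z) = -2434 (Function('v')(Z) = Mul(2, -1217) = -2434)
X = 1903934 (X = Add(1088980, 814954) = 1903934)
Function('L')(x) = -214
Pow(Add(Function('L')(1441), Mul(Add(Function('v')(302), 2478938), Pow(Add(X, 807799), -1))), Rational(1, 2)) = Pow(Add(-214, Mul(Add(-2434, 2478938), Pow(Add(1903934, 807799), -1))), Rational(1, 2)) = Pow(Add(-214, Mul(2476504, Pow(2711733, -1))), Rational(1, 2)) = Pow(Add(-214, Mul(2476504, Rational(1, 2711733))), Rational(1, 2)) = Pow(Add(-214, Rational(2476504, 2711733)), Rational(1, 2)) = Pow(Rational(-577834358, 2711733), Rational(1, 2)) = Mul(Rational(1, 2711733), I, Pow(1566932497122414, Rational(1, 2)))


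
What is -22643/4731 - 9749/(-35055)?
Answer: -13116278/2909565 ≈ -4.5080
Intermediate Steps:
-22643/4731 - 9749/(-35055) = -22643*1/4731 - 9749*(-1/35055) = -22643/4731 + 9749/35055 = -13116278/2909565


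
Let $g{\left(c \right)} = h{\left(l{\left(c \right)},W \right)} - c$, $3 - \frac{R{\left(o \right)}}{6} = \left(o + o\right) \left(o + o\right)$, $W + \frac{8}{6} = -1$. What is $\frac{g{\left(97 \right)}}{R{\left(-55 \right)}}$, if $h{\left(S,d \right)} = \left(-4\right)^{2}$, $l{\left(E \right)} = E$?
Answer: $\frac{27}{24194} \approx 0.001116$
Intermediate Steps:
$W = - \frac{7}{3}$ ($W = - \frac{4}{3} - 1 = - \frac{7}{3} \approx -2.3333$)
$h{\left(S,d \right)} = 16$
$R{\left(o \right)} = 18 - 24 o^{2}$ ($R{\left(o \right)} = 18 - 6 \left(o + o\right) \left(o + o\right) = 18 - 6 \cdot 2 o 2 o = 18 - 6 \cdot 4 o^{2} = 18 - 24 o^{2}$)
$g{\left(c \right)} = 16 - c$
$\frac{g{\left(97 \right)}}{R{\left(-55 \right)}} = \frac{16 - 97}{18 - 24 \left(-55\right)^{2}} = \frac{16 - 97}{18 - 72600} = - \frac{81}{18 - 72600} = - \frac{81}{-72582} = \left(-81\right) \left(- \frac{1}{72582}\right) = \frac{27}{24194}$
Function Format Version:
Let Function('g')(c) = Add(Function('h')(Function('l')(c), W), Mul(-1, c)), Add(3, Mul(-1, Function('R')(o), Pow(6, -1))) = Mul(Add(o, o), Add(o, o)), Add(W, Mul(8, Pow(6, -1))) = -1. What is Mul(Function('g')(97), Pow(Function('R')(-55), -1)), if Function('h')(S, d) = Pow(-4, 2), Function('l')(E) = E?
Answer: Rational(27, 24194) ≈ 0.0011160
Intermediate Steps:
W = Rational(-7, 3) (W = Add(Rational(-4, 3), -1) = Rational(-7, 3) ≈ -2.3333)
Function('h')(S, d) = 16
Function('R')(o) = Add(18, Mul(-24, Pow(o, 2))) (Function('R')(o) = Add(18, Mul(-6, Mul(Add(o, o), Add(o, o)))) = Add(18, Mul(-6, Mul(Mul(2, o), Mul(2, o)))) = Add(18, Mul(-6, Mul(4, Pow(o, 2)))) = Add(18, Mul(-24, Pow(o, 2))))
Function('g')(c) = Add(16, Mul(-1, c))
Mul(Function('g')(97), Pow(Function('R')(-55), -1)) = Mul(Add(16, Mul(-1, 97)), Pow(Add(18, Mul(-24, Pow(-55, 2))), -1)) = Mul(Add(16, -97), Pow(Add(18, Mul(-24, 3025)), -1)) = Mul(-81, Pow(Add(18, -72600), -1)) = Mul(-81, Pow(-72582, -1)) = Mul(-81, Rational(-1, 72582)) = Rational(27, 24194)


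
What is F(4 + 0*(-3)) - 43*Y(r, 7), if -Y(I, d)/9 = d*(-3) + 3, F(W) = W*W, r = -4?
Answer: -6950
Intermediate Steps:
F(W) = W**2
Y(I, d) = -27 + 27*d (Y(I, d) = -9*(d*(-3) + 3) = -9*(-3*d + 3) = -9*(3 - 3*d) = -27 + 27*d)
F(4 + 0*(-3)) - 43*Y(r, 7) = (4 + 0*(-3))**2 - 43*(-27 + 27*7) = (4 + 0)**2 - 43*(-27 + 189) = 4**2 - 43*162 = 16 - 6966 = -6950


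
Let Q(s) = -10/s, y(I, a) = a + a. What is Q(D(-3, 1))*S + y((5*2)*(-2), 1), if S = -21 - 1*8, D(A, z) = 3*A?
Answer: -272/9 ≈ -30.222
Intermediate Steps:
y(I, a) = 2*a
S = -29 (S = -21 - 8 = -29)
Q(D(-3, 1))*S + y((5*2)*(-2), 1) = -10/(3*(-3))*(-29) + 2*1 = -10/(-9)*(-29) + 2 = -10*(-1/9)*(-29) + 2 = (10/9)*(-29) + 2 = -290/9 + 2 = -272/9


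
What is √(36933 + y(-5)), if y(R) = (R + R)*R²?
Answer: √36683 ≈ 191.53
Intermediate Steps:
y(R) = 2*R³ (y(R) = (2*R)*R² = 2*R³)
√(36933 + y(-5)) = √(36933 + 2*(-5)³) = √(36933 + 2*(-125)) = √(36933 - 250) = √36683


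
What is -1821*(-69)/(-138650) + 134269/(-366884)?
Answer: -32357502283/25434233300 ≈ -1.2722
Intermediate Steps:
-1821*(-69)/(-138650) + 134269/(-366884) = 125649*(-1/138650) + 134269*(-1/366884) = -125649/138650 - 134269/366884 = -32357502283/25434233300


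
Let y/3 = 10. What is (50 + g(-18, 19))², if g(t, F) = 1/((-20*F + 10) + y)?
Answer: 288966001/115600 ≈ 2499.7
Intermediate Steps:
y = 30 (y = 3*10 = 30)
g(t, F) = 1/(40 - 20*F) (g(t, F) = 1/((-20*F + 10) + 30) = 1/((10 - 20*F) + 30) = 1/(40 - 20*F))
(50 + g(-18, 19))² = (50 + 1/(20*(2 - 1*19)))² = (50 + 1/(20*(2 - 19)))² = (50 + (1/20)/(-17))² = (50 + (1/20)*(-1/17))² = (50 - 1/340)² = (16999/340)² = 288966001/115600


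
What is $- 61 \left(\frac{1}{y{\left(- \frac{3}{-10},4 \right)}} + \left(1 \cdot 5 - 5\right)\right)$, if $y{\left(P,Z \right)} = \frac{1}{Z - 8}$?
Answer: $244$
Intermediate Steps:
$y{\left(P,Z \right)} = \frac{1}{-8 + Z}$
$- 61 \left(\frac{1}{y{\left(- \frac{3}{-10},4 \right)}} + \left(1 \cdot 5 - 5\right)\right) = - 61 \left(\frac{1}{\frac{1}{-8 + 4}} + \left(1 \cdot 5 - 5\right)\right) = - 61 \left(\frac{1}{\frac{1}{-4}} + \left(5 - 5\right)\right) = - 61 \left(\frac{1}{- \frac{1}{4}} + 0\right) = - 61 \left(-4 + 0\right) = \left(-61\right) \left(-4\right) = 244$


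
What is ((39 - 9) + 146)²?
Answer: 30976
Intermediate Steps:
((39 - 9) + 146)² = (30 + 146)² = 176² = 30976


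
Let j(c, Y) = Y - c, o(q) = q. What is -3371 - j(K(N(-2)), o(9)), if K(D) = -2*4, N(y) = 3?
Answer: -3388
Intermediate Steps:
K(D) = -8
-3371 - j(K(N(-2)), o(9)) = -3371 - (9 - 1*(-8)) = -3371 - (9 + 8) = -3371 - 1*17 = -3371 - 17 = -3388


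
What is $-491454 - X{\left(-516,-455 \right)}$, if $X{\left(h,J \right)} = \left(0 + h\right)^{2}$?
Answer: $-757710$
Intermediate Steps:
$X{\left(h,J \right)} = h^{2}$
$-491454 - X{\left(-516,-455 \right)} = -491454 - \left(-516\right)^{2} = -491454 - 266256 = -757710$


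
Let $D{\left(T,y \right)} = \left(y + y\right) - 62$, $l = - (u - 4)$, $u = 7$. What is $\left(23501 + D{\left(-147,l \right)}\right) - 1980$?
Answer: $21453$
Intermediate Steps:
$l = -3$ ($l = - (7 - 4) = \left(-1\right) 3 = -3$)
$D{\left(T,y \right)} = -62 + 2 y$ ($D{\left(T,y \right)} = 2 y - 62 = -62 + 2 y$)
$\left(23501 + D{\left(-147,l \right)}\right) - 1980 = \left(23501 + \left(-62 + 2 \left(-3\right)\right)\right) - 1980 = \left(23501 - 68\right) - 1980 = 23433 - 1980 = 21453$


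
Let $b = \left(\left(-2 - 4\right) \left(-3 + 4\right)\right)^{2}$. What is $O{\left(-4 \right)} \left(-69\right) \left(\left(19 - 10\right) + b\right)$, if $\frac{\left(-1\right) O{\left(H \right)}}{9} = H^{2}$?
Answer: $447120$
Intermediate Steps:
$b = 36$ ($b = \left(\left(-6\right) 1\right)^{2} = \left(-6\right)^{2} = 36$)
$O{\left(H \right)} = - 9 H^{2}$
$O{\left(-4 \right)} \left(-69\right) \left(\left(19 - 10\right) + b\right) = - 9 \left(-4\right)^{2} \left(-69\right) \left(\left(19 - 10\right) + 36\right) = \left(-9\right) 16 \left(-69\right) \left(9 + 36\right) = \left(-144\right) \left(-69\right) 45 = 9936 \cdot 45 = 447120$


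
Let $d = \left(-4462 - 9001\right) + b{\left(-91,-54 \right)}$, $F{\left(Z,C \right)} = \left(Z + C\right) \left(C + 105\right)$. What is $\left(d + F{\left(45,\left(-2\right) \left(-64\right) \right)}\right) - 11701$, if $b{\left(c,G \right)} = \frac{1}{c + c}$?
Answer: $\frac{2756389}{182} \approx 15145.0$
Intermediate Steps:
$b{\left(c,G \right)} = \frac{1}{2 c}$
$F{\left(Z,C \right)} = \left(105 + C\right) \left(C + Z\right)$ ($F{\left(Z,C \right)} = \left(C + Z\right) \left(105 + C\right) = \left(105 + C\right) \left(C + Z\right)$)
$d = - \frac{2450267}{182}$ ($d = \left(-4462 - 9001\right) + \frac{1}{2 \left(-91\right)} = -13463 + \frac{1}{2} \left(- \frac{1}{91}\right) = -13463 - \frac{1}{182} = - \frac{2450267}{182} \approx -13463.0$)
$\left(d + F{\left(45,\left(-2\right) \left(-64\right) \right)}\right) - 11701 = \left(- \frac{2450267}{182} + \left(\left(\left(-2\right) \left(-64\right)\right)^{2} + 105 \left(\left(-2\right) \left(-64\right)\right) + 105 \cdot 45 + \left(-2\right) \left(-64\right) 45\right)\right) - 11701 = \left(- \frac{2450267}{182} + \left(128^{2} + 105 \cdot 128 + 4725 + 128 \cdot 45\right)\right) - 11701 = \left(- \frac{2450267}{182} + \left(16384 + 13440 + 4725 + 5760\right)\right) - 11701 = \left(- \frac{2450267}{182} + 40309\right) - 11701 = \frac{4885971}{182} - 11701 = \frac{2756389}{182}$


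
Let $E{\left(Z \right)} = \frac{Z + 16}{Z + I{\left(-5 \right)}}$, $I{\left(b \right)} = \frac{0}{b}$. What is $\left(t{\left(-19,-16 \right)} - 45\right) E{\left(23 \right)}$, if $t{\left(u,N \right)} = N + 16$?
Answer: $- \frac{1755}{23} \approx -76.304$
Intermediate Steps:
$I{\left(b \right)} = 0$
$t{\left(u,N \right)} = 16 + N$
$E{\left(Z \right)} = \frac{16 + Z}{Z}$ ($E{\left(Z \right)} = \frac{Z + 16}{Z + 0} = \frac{16 + Z}{Z}$)
$\left(t{\left(-19,-16 \right)} - 45\right) E{\left(23 \right)} = \left(\left(16 - 16\right) - 45\right) \frac{16 + 23}{23} = \left(0 - 45\right) \frac{1}{23} \cdot 39 = \left(-45\right) \frac{39}{23} = - \frac{1755}{23}$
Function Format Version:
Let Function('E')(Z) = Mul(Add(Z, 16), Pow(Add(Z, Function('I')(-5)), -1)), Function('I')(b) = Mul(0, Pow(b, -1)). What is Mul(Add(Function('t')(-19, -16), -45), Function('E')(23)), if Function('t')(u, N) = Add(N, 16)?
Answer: Rational(-1755, 23) ≈ -76.304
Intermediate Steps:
Function('I')(b) = 0
Function('t')(u, N) = Add(16, N)
Function('E')(Z) = Mul(Pow(Z, -1), Add(16, Z)) (Function('E')(Z) = Mul(Add(Z, 16), Pow(Add(Z, 0), -1)) = Mul(Add(16, Z), Pow(Z, -1)) = Mul(Pow(Z, -1), Add(16, Z)))
Mul(Add(Function('t')(-19, -16), -45), Function('E')(23)) = Mul(Add(Add(16, -16), -45), Mul(Pow(23, -1), Add(16, 23))) = Mul(Add(0, -45), Mul(Rational(1, 23), 39)) = Mul(-45, Rational(39, 23)) = Rational(-1755, 23)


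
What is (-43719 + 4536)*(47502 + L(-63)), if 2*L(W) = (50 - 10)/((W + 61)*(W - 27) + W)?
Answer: -72589824994/39 ≈ -1.8613e+9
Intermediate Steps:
L(W) = 20/(W + (-27 + W)*(61 + W)) (L(W) = ((50 - 10)/((W + 61)*(W - 27) + W))/2 = (40/((61 + W)*(-27 + W) + W))/2 = (40/((-27 + W)*(61 + W) + W))/2 = (40/(W + (-27 + W)*(61 + W)))/2 = 20/(W + (-27 + W)*(61 + W)))
(-43719 + 4536)*(47502 + L(-63)) = (-43719 + 4536)*(47502 + 20/(-1647 + (-63)² + 35*(-63))) = -39183*(47502 + 20/(-1647 + 3969 - 2205)) = -39183*(47502 + 20/117) = -39183*5557754/117 = -72589824994/39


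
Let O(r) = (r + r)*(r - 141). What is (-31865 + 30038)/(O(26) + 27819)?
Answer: -1827/21839 ≈ -0.083658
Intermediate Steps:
O(r) = 2*r*(-141 + r) (O(r) = (2*r)*(-141 + r) = 2*r*(-141 + r))
(-31865 + 30038)/(O(26) + 27819) = (-31865 + 30038)/(2*26*(-141 + 26) + 27819) = -1827/(2*26*(-115) + 27819) = -1827/(-5980 + 27819) = -1827/21839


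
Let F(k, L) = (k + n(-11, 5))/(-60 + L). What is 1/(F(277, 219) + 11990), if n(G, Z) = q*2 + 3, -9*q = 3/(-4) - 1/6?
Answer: 8586/102961271 ≈ 8.3391e-5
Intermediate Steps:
q = 11/108 (q = -(3/(-4) - 1/6)/9 = -(3*(-1/4) - 1*1/6)/9 = -(-3/4 - 1/6)/9 = -1/9*(-11/12) = 11/108 ≈ 0.10185)
n(G, Z) = 173/54 (n(G, Z) = (11/108)*2 + 3 = 11/54 + 3 = 173/54)
F(k, L) = (173/54 + k)/(-60 + L) (F(k, L) = (k + 173/54)/(-60 + L) = (173/54 + k)/(-60 + L))
1/(F(277, 219) + 11990) = 1/((173/54 + 277)/(-60 + 219) + 11990) = 1/((15131/54)/159 + 11990) = 1/((1/159)*(15131/54) + 11990) = 1/(15131/8586 + 11990) = 1/(102961271/8586) = 8586/102961271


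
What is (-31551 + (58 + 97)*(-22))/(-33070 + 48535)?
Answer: -34961/15465 ≈ -2.2607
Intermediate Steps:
(-31551 + (58 + 97)*(-22))/(-33070 + 48535) = (-31551 + 155*(-22))/15465 = (-31551 - 3410)*(1/15465) = -34961*1/15465 = -34961/15465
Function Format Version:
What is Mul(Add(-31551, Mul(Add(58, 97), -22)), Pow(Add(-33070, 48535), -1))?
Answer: Rational(-34961, 15465) ≈ -2.2607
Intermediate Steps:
Mul(Add(-31551, Mul(Add(58, 97), -22)), Pow(Add(-33070, 48535), -1)) = Mul(Add(-31551, Mul(155, -22)), Pow(15465, -1)) = Mul(Add(-31551, -3410), Rational(1, 15465)) = Mul(-34961, Rational(1, 15465)) = Rational(-34961, 15465)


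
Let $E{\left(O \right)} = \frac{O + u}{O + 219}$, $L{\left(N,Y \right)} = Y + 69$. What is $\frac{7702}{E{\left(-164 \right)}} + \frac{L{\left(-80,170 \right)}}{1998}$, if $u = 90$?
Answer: $- \frac{11437231}{1998} \approx -5724.3$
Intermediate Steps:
$L{\left(N,Y \right)} = 69 + Y$
$E{\left(O \right)} = \frac{90 + O}{219 + O}$ ($E{\left(O \right)} = \frac{O + 90}{O + 219} = \frac{90 + O}{219 + O}$)
$\frac{7702}{E{\left(-164 \right)}} + \frac{L{\left(-80,170 \right)}}{1998} = \frac{7702}{\frac{1}{219 - 164} \left(90 - 164\right)} + \frac{69 + 170}{1998} = \frac{7702}{\frac{1}{55} \left(-74\right)} + 239 \cdot \frac{1}{1998} = \frac{7702}{\frac{1}{55} \left(-74\right)} + \frac{239}{1998} = \frac{7702}{- \frac{74}{55}} + \frac{239}{1998} = 7702 \left(- \frac{55}{74}\right) + \frac{239}{1998} = - \frac{211805}{37} + \frac{239}{1998} = - \frac{11437231}{1998}$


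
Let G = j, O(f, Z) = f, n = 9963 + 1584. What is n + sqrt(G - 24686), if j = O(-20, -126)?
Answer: 11547 + I*sqrt(24706) ≈ 11547.0 + 157.18*I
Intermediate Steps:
n = 11547
j = -20
G = -20
n + sqrt(G - 24686) = 11547 + sqrt(-20 - 24686) = 11547 + sqrt(-24706) = 11547 + I*sqrt(24706)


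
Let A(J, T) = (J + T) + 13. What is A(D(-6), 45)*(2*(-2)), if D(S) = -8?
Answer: -200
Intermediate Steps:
A(J, T) = 13 + J + T
A(D(-6), 45)*(2*(-2)) = (13 - 8 + 45)*(2*(-2)) = 50*(-4) = -200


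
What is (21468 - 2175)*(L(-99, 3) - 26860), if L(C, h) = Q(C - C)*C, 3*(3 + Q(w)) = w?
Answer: -512479959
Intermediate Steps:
Q(w) = -3 + w/3
L(C, h) = -3*C (L(C, h) = (-3 + (C - C)/3)*C = (-3 + (1/3)*0)*C = (-3 + 0)*C = -3*C)
(21468 - 2175)*(L(-99, 3) - 26860) = (21468 - 2175)*(-3*(-99) - 26860) = 19293*(297 - 26860) = 19293*(-26563) = -512479959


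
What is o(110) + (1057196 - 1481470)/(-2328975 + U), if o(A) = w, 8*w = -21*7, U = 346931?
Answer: -71991569/3964088 ≈ -18.161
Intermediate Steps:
w = -147/8 (w = (-21*7)/8 = (⅛)*(-147) = -147/8 ≈ -18.375)
o(A) = -147/8
o(110) + (1057196 - 1481470)/(-2328975 + U) = -147/8 + (1057196 - 1481470)/(-2328975 + 346931) = -147/8 - 424274/(-1982044) = -147/8 - 424274*(-1/1982044) = -147/8 + 212137/991022 = -71991569/3964088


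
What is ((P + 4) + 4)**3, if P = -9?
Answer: -1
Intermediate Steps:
((P + 4) + 4)**3 = ((-9 + 4) + 4)**3 = (-5 + 4)**3 = (-1)**3 = -1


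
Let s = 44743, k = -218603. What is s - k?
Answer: 263346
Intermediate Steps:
s - k = 44743 - 1*(-218603) = 44743 + 218603 = 263346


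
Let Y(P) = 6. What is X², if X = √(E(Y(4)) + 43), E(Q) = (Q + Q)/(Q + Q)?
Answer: 44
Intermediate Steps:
E(Q) = 1 (E(Q) = (2*Q)/((2*Q)) = (2*Q)*(1/(2*Q)) = 1)
X = 2*√11 (X = √(1 + 43) = √44 = 2*√11 ≈ 6.6332)
X² = (2*√11)² = 44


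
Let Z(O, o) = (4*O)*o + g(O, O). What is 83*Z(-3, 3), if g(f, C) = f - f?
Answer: -2988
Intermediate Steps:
g(f, C) = 0
Z(O, o) = 4*O*o (Z(O, o) = (4*O)*o + 0 = 4*O*o + 0 = 4*O*o)
83*Z(-3, 3) = 83*(4*(-3)*3) = 83*(-36) = -2988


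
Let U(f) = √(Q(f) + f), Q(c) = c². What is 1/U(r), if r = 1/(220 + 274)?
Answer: 494*√55/165 ≈ 22.204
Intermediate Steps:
r = 1/494 ≈ 0.0020243
U(f) = √(f + f²) (U(f) = √(f² + f) = √(f + f²))
1/U(r) = 1/(√((1 + 1/494)/494)) = 1/(√((1/494)*(495/494))) = 1/(√(495/244036)) = 1/(3*√55/494) = 494*√55/165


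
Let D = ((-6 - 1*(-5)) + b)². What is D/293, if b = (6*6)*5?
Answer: 32041/293 ≈ 109.35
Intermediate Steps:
b = 180 (b = 36*5 = 180)
D = 32041 (D = ((-6 - 1*(-5)) + 180)² = ((-6 + 5) + 180)² = (-1 + 180)² = 179² = 32041)
D/293 = 32041/293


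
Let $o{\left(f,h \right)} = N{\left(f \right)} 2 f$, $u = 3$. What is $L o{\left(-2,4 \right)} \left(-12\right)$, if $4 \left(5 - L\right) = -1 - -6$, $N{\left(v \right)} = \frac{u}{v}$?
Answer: $-270$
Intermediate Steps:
$N{\left(v \right)} = \frac{3}{v}$
$L = \frac{15}{4}$ ($L = 5 - \frac{-1 - -6}{4} = 5 - \frac{-1 + 6}{4} = 5 - \frac{5}{4} = \frac{15}{4} \approx 3.75$)
$o{\left(f,h \right)} = 6$ ($o{\left(f,h \right)} = \frac{3}{f} 2 f = \frac{6}{f} f = 6$)
$L o{\left(-2,4 \right)} \left(-12\right) = \frac{15}{4} \cdot 6 \left(-12\right) = \frac{45}{2} \left(-12\right) = -270$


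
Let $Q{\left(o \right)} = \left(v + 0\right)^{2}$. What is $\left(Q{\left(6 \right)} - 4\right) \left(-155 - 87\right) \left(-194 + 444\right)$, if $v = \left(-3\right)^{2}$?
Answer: $-4658500$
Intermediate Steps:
$v = 9$
$Q{\left(o \right)} = 81$ ($Q{\left(o \right)} = \left(9 + 0\right)^{2} = 9^{2} = 81$)
$\left(Q{\left(6 \right)} - 4\right) \left(-155 - 87\right) \left(-194 + 444\right) = \left(81 - 4\right) \left(-155 - 87\right) \left(-194 + 444\right) = 77 \left(-242\right) 250 = \left(-18634\right) 250 = -4658500$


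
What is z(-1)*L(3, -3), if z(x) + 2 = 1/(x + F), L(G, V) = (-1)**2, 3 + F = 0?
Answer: -9/4 ≈ -2.2500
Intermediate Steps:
F = -3 (F = -3 + 0 = -3)
L(G, V) = 1
z(x) = -2 + 1/(-3 + x) (z(x) = -2 + 1/(x - 3) = -2 + 1/(-3 + x))
z(-1)*L(3, -3) = ((7 - 2*(-1))/(-3 - 1))*1 = ((7 + 2)/(-4))*1 = -1/4*9*1 = -9/4*1 = -9/4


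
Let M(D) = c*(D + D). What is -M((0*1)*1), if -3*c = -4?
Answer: 0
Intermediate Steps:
c = 4/3 (c = -⅓*(-4) = 4/3 ≈ 1.3333)
M(D) = 8*D/3 (M(D) = 4*(D + D)/3 = 4*(2*D)/3 = 8*D/3)
-M((0*1)*1) = -8*(0*1)*1/3 = -8*0*1/3 = -8*0/3 = -1*0 = 0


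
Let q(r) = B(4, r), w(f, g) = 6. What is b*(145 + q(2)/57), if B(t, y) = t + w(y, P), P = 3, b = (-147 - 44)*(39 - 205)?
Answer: 262367150/57 ≈ 4.6029e+6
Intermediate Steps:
b = 31706 (b = -191*(-166) = 31706)
B(t, y) = 6 + t (B(t, y) = t + 6 = 6 + t)
q(r) = 10 (q(r) = 6 + 4 = 10)
b*(145 + q(2)/57) = 31706*(145 + 10/57) = 31706*(8275/57) = 262367150/57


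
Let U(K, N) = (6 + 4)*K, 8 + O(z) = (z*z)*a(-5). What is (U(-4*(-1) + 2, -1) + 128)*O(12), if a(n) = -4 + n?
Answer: -245152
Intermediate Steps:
O(z) = -8 - 9*z² (O(z) = -8 + (z*z)*(-4 - 5) = -8 + z²*(-9) = -8 - 9*z²)
U(K, N) = 10*K
(U(-4*(-1) + 2, -1) + 128)*O(12) = (10*(-4*(-1) + 2) + 128)*(-8 - 9*12²) = (10*(4 + 2) + 128)*(-8 - 9*144) = (10*6 + 128)*(-8 - 1296) = (60 + 128)*(-1304) = 188*(-1304) = -245152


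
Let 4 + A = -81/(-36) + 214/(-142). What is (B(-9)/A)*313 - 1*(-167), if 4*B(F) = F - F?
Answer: 167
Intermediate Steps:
B(F) = 0 (B(F) = (F - F)/4 = (1/4)*0 = 0)
A = -925/284 (A = -4 + (-81/(-36) + 214/(-142)) = -4 + (-81*(-1/36) + 214*(-1/142)) = -4 + (9/4 - 107/71) = -4 + 211/284 = -925/284 ≈ -3.2570)
(B(-9)/A)*313 - 1*(-167) = (0/(-925/284))*313 - 1*(-167) = (0*(-284/925))*313 + 167 = 0*313 + 167 = 0 + 167 = 167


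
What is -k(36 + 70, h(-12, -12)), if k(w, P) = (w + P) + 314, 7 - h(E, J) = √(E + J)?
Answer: -427 + 2*I*√6 ≈ -427.0 + 4.899*I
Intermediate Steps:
h(E, J) = 7 - √(E + J)
k(w, P) = 314 + P + w (k(w, P) = (P + w) + 314 = 314 + P + w)
-k(36 + 70, h(-12, -12)) = -(314 + (7 - √(-12 - 12)) + (36 + 70)) = -(314 + (7 - √(-24)) + 106) = -(314 + (7 - 2*I*√6) + 106) = -(427 - 2*I*√6) = -427 + 2*I*√6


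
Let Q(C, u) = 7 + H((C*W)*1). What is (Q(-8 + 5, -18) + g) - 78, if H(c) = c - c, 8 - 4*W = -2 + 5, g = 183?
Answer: 112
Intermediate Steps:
W = 5/4 (W = 2 - (-2 + 5)/4 = 2 - ¼*3 = 2 - ¾ = 5/4 ≈ 1.2500)
H(c) = 0
Q(C, u) = 7 (Q(C, u) = 7 + 0 = 7)
(Q(-8 + 5, -18) + g) - 78 = (7 + 183) - 78 = 190 - 78 = 112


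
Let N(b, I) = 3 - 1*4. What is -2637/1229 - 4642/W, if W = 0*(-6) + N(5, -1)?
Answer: 5702381/1229 ≈ 4639.9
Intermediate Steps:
N(b, I) = -1 (N(b, I) = 3 - 4 = -1)
W = -1 (W = 0*(-6) - 1 = 0 - 1 = -1)
-2637/1229 - 4642/W = -2637/1229 - 4642/(-1) = -2637*1/1229 - 4642*(-1) = -2637/1229 + 4642 = 5702381/1229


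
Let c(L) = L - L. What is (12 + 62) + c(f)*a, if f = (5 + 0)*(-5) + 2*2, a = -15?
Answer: 74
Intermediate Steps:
f = -21 (f = 5*(-5) + 4 = -25 + 4 = -21)
c(L) = 0
(12 + 62) + c(f)*a = (12 + 62) + 0*(-15) = 74 + 0 = 74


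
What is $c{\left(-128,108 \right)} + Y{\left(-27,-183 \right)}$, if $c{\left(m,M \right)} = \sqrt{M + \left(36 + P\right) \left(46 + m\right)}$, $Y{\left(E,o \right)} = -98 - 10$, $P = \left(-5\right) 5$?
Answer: $-108 + i \sqrt{794} \approx -108.0 + 28.178 i$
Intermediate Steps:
$P = -25$
$Y{\left(E,o \right)} = -108$ ($Y{\left(E,o \right)} = -98 - 10 = -108$)
$c{\left(m,M \right)} = \sqrt{506 + M + 11 m}$ ($c{\left(m,M \right)} = \sqrt{M + \left(36 - 25\right) \left(46 + m\right)} = \sqrt{M + 11 \left(46 + m\right)} = \sqrt{M + \left(506 + 11 m\right)} = \sqrt{506 + M + 11 m}$)
$c{\left(-128,108 \right)} + Y{\left(-27,-183 \right)} = \sqrt{506 + 108 + 11 \left(-128\right)} - 108 = \sqrt{506 + 108 - 1408} - 108 = \sqrt{-794} - 108 = i \sqrt{794} - 108 = -108 + i \sqrt{794}$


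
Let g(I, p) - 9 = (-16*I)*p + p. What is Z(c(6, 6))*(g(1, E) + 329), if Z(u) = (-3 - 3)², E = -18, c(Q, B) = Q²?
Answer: 21888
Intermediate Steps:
Z(u) = 36 (Z(u) = (-6)² = 36)
g(I, p) = 9 + p - 16*I*p (g(I, p) = 9 + ((-16*I)*p + p) = 9 + (-16*I*p + p) = 9 + (p - 16*I*p) = 9 + p - 16*I*p)
Z(c(6, 6))*(g(1, E) + 329) = 36*((9 - 18 - 16*1*(-18)) + 329) = 36*((9 - 18 + 288) + 329) = 36*(279 + 329) = 36*608 = 21888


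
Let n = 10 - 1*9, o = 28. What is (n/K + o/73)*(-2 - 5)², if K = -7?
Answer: 861/73 ≈ 11.795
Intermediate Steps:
n = 1 (n = 10 - 9 = 1)
(n/K + o/73)*(-2 - 5)² = (1/(-7) + 28/73)*(-2 - 5)² = (1*(-⅐) + 28*(1/73))*(-7)² = (-⅐ + 28/73)*49 = (123/511)*49 = 861/73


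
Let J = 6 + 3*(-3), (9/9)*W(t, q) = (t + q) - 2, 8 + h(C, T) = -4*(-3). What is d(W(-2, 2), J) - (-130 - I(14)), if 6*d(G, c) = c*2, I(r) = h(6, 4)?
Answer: 133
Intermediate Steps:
h(C, T) = 4 (h(C, T) = -8 - 4*(-3) = -8 + 12 = 4)
I(r) = 4
W(t, q) = -2 + q + t (W(t, q) = (t + q) - 2 = (q + t) - 2 = -2 + q + t)
J = -3 (J = 6 - 9 = -3)
d(G, c) = c/3 (d(G, c) = (c*2)/6 = (2*c)/6 = c/3)
d(W(-2, 2), J) - (-130 - I(14)) = (⅓)*(-3) - (-130 - 1*4) = -1 - (-130 - 4) = -1 - 1*(-134) = -1 + 134 = 133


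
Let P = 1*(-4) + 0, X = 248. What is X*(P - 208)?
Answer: -52576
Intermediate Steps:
P = -4 (P = -4 + 0 = -4)
X*(P - 208) = 248*(-4 - 208) = 248*(-212) = -52576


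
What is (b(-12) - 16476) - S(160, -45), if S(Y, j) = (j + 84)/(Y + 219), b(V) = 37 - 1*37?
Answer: -6244443/379 ≈ -16476.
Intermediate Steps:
b(V) = 0 (b(V) = 37 - 37 = 0)
S(Y, j) = (84 + j)/(219 + Y)
(b(-12) - 16476) - S(160, -45) = (0 - 16476) - (84 - 45)/(219 + 160) = -16476 - 39/379 = -6244443/379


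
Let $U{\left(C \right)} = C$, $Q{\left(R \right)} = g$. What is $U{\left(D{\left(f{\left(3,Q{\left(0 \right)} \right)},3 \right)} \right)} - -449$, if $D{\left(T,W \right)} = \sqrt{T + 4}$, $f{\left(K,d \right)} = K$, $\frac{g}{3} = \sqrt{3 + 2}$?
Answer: $449 + \sqrt{7} \approx 451.65$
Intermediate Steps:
$g = 3 \sqrt{5}$ ($g = 3 \sqrt{3 + 2} = 3 \sqrt{5} \approx 6.7082$)
$Q{\left(R \right)} = 3 \sqrt{5}$
$D{\left(T,W \right)} = \sqrt{4 + T}$
$U{\left(D{\left(f{\left(3,Q{\left(0 \right)} \right)},3 \right)} \right)} - -449 = \sqrt{4 + 3} - -449 = \sqrt{7} + 449 = 449 + \sqrt{7}$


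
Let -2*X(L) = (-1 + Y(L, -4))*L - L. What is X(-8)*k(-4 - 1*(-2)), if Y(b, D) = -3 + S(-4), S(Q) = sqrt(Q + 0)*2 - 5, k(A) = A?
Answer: 80 - 32*I ≈ 80.0 - 32.0*I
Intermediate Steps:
S(Q) = -5 + 2*sqrt(Q) (S(Q) = sqrt(Q)*2 - 5 = 2*sqrt(Q) - 5 = -5 + 2*sqrt(Q))
Y(b, D) = -8 + 4*I (Y(b, D) = -3 + (-5 + 2*sqrt(-4)) = -3 + (-5 + 2*(2*I)) = -3 + (-5 + 4*I) = -8 + 4*I)
X(L) = L/2 - L*(-9 + 4*I)/2 (X(L) = -((-1 + (-8 + 4*I))*L - L)/2 = -((-9 + 4*I)*L - L)/2 = -(L*(-9 + 4*I) - L)/2 = -(-L + L*(-9 + 4*I))/2 = L/2 - L*(-9 + 4*I)/2)
X(-8)*k(-4 - 1*(-2)) = (-8*(5 - 2*I))*(-4 - 1*(-2)) = (-40 + 16*I)*(-4 + 2) = (-40 + 16*I)*(-2) = 80 - 32*I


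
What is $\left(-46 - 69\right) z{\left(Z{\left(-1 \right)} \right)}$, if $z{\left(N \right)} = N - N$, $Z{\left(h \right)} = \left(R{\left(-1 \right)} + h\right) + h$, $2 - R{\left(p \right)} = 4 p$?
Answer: $0$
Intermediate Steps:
$R{\left(p \right)} = 2 - 4 p$
$Z{\left(h \right)} = 6 + 2 h$ ($Z{\left(h \right)} = \left(\left(2 - -4\right) + h\right) + h = \left(\left(2 + 4\right) + h\right) + h = \left(6 + h\right) + h = 6 + 2 h$)
$z{\left(N \right)} = 0$
$\left(-46 - 69\right) z{\left(Z{\left(-1 \right)} \right)} = \left(-46 - 69\right) 0 = \left(-115\right) 0 = 0$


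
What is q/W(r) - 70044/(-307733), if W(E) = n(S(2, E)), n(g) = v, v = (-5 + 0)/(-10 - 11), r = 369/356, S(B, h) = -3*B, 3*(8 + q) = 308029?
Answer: 132696693775/307733 ≈ 4.3121e+5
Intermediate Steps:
q = 308005/3 (q = -8 + (⅓)*308029 = -8 + 308029/3 = 308005/3 ≈ 1.0267e+5)
r = 369/356 (r = 369*(1/356) = 369/356 ≈ 1.0365)
v = 5/21 (v = -5/(-21) = -5*(-1/21) = 5/21 ≈ 0.23810)
n(g) = 5/21
W(E) = 5/21
q/W(r) - 70044/(-307733) = 308005/(3*(5/21)) - 70044/(-307733) = (308005/3)*(21/5) - 70044*(-1/307733) = 431207 + 70044/307733 = 132696693775/307733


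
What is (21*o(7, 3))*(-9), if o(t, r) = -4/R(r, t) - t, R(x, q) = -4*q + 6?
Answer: 14175/11 ≈ 1288.6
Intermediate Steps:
R(x, q) = 6 - 4*q
o(t, r) = -t - 4/(6 - 4*t) (o(t, r) = -4/(6 - 4*t) - t = -t - 4/(6 - 4*t))
(21*o(7, 3))*(-9) = (21*(-1*7 + 4/(-6 + 4*7)))*(-9) = (21*(-7 + 4/(-6 + 28)))*(-9) = (21*(-7 + 4/22))*(-9) = (21*(-7 + 4*(1/22)))*(-9) = (21*(-7 + 2/11))*(-9) = (21*(-75/11))*(-9) = -1575/11*(-9) = 14175/11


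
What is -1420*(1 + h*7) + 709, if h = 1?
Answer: -10651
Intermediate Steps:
-1420*(1 + h*7) + 709 = -1420*(1 + 1*7) + 709 = -1420*(1 + 7) + 709 = -1420*8 + 709 = -11360 + 709 = -10651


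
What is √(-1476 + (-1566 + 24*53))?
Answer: I*√1770 ≈ 42.071*I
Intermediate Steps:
√(-1476 + (-1566 + 24*53)) = √(-1476 + (-1566 + 1272)) = √(-1476 - 294) = √(-1770) = I*√1770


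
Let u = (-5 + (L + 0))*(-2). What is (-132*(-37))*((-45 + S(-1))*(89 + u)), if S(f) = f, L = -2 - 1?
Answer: -23589720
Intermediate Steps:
L = -3
u = 16 (u = (-5 + (-3 + 0))*(-2) = (-5 - 3)*(-2) = -8*(-2) = 16)
(-132*(-37))*((-45 + S(-1))*(89 + u)) = (-132*(-37))*((-45 - 1)*(89 + 16)) = 4884*(-46*105) = 4884*(-4830) = -23589720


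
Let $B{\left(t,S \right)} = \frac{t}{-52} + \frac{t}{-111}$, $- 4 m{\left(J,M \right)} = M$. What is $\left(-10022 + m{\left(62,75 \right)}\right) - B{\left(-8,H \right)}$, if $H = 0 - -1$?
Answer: $- \frac{57956513}{5772} \approx -10041.0$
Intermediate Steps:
$H = 1$ ($H = 0 + 1 = 1$)
$m{\left(J,M \right)} = - \frac{M}{4}$
$B{\left(t,S \right)} = - \frac{163 t}{5772}$ ($B{\left(t,S \right)} = t \left(- \frac{1}{52}\right) + t \left(- \frac{1}{111}\right) = - \frac{t}{52} - \frac{t}{111} = - \frac{163 t}{5772}$)
$\left(-10022 + m{\left(62,75 \right)}\right) - B{\left(-8,H \right)} = \left(-10022 - \frac{75}{4}\right) - \left(- \frac{163}{5772}\right) \left(-8\right) = \left(-10022 - \frac{75}{4}\right) - \frac{326}{1443} = - \frac{40163}{4} - \frac{326}{1443} = - \frac{57956513}{5772}$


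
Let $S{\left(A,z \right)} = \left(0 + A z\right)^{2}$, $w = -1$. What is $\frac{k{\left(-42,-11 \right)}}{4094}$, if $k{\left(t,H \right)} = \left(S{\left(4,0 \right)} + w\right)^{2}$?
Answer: $\frac{1}{4094} \approx 0.00024426$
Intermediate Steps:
$S{\left(A,z \right)} = A^{2} z^{2}$ ($S{\left(A,z \right)} = \left(A z\right)^{2} = A^{2} z^{2}$)
$k{\left(t,H \right)} = 1$ ($k{\left(t,H \right)} = \left(4^{2} \cdot 0^{2} - 1\right)^{2} = \left(16 \cdot 0 - 1\right)^{2} = \left(0 - 1\right)^{2} = \left(-1\right)^{2} = 1$)
$\frac{k{\left(-42,-11 \right)}}{4094} = 1 \cdot \frac{1}{4094} = \frac{1}{4094}$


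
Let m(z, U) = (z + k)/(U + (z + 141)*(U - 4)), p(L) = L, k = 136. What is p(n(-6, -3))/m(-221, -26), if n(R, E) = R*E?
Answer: -42732/85 ≈ -502.73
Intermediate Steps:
n(R, E) = E*R
m(z, U) = (136 + z)/(U + (-4 + U)*(141 + z)) (m(z, U) = (z + 136)/(U + (z + 141)*(U - 4)) = (136 + z)/(U + (141 + z)*(-4 + U)) = (136 + z)/(U + (-4 + U)*(141 + z)))
p(n(-6, -3))/m(-221, -26) = (-3*(-6))/(((136 - 221)/(-564 - 4*(-221) + 142*(-26) - 26*(-221)))) = 18/((-85/(-564 + 884 - 3692 + 5746))) = 18/((-85/2374)) = 18/(((1/2374)*(-85))) = 18/(-85/2374) = 18*(-2374/85) = -42732/85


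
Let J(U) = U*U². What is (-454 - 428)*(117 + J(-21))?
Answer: 8065008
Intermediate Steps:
J(U) = U³
(-454 - 428)*(117 + J(-21)) = (-454 - 428)*(117 + (-21)³) = -882*(117 - 9261) = -882*(-9144) = 8065008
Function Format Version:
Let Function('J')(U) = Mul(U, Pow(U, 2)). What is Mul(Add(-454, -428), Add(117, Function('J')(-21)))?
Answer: 8065008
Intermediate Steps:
Function('J')(U) = Pow(U, 3)
Mul(Add(-454, -428), Add(117, Function('J')(-21))) = Mul(Add(-454, -428), Add(117, Pow(-21, 3))) = Mul(-882, Add(117, -9261)) = Mul(-882, -9144) = 8065008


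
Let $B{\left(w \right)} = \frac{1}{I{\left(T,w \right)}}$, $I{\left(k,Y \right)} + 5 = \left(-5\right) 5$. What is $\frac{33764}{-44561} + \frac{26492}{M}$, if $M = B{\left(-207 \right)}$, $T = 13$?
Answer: $- \frac{35415334124}{44561} \approx -7.9476 \cdot 10^{5}$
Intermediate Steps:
$I{\left(k,Y \right)} = -30$ ($I{\left(k,Y \right)} = -5 - 25 = -30$)
$B{\left(w \right)} = - \frac{1}{30}$ ($B{\left(w \right)} = \frac{1}{-30} = - \frac{1}{30}$)
$M = - \frac{1}{30} \approx -0.033333$
$\frac{33764}{-44561} + \frac{26492}{M} = \frac{33764}{-44561} + \frac{26492}{- \frac{1}{30}} = 33764 \left(- \frac{1}{44561}\right) + 26492 \left(-30\right) = - \frac{33764}{44561} - 794760 = - \frac{35415334124}{44561}$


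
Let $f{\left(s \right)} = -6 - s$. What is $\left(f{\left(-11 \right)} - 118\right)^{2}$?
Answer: $12769$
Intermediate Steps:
$\left(f{\left(-11 \right)} - 118\right)^{2} = \left(\left(-6 - -11\right) - 118\right)^{2} = \left(\left(-6 + 11\right) - 118\right)^{2} = \left(5 - 118\right)^{2} = \left(-113\right)^{2} = 12769$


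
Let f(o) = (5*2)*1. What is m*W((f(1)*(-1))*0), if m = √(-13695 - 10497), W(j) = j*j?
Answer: 0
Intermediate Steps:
f(o) = 10 (f(o) = 10*1 = 10)
W(j) = j²
m = 24*I*√42 (m = √(-24192) = 24*I*√42 ≈ 155.54*I)
m*W((f(1)*(-1))*0) = (24*I*√42)*((10*(-1))*0)² = (24*I*√42)*(-10*0)² = (24*I*√42)*0² = (24*I*√42)*0 = 0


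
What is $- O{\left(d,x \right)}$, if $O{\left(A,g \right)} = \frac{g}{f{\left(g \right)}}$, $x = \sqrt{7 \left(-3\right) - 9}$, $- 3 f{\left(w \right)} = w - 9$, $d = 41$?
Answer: $\frac{3 \sqrt{30}}{\sqrt{30} + 9 i} \approx 0.81081 - 1.3323 i$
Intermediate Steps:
$f{\left(w \right)} = 3 - \frac{w}{3}$ ($f{\left(w \right)} = - \frac{w - 9}{3} = - \frac{-9 + w}{3} = 3 - \frac{w}{3}$)
$x = i \sqrt{30}$ ($x = \sqrt{-21 - 9} = \sqrt{-30} = i \sqrt{30} \approx 5.4772 i$)
$O{\left(A,g \right)} = \frac{g}{3 - \frac{g}{3}}$
$- O{\left(d,x \right)} = - \frac{\left(-3\right) i \sqrt{30}}{-9 + i \sqrt{30}} = \frac{3 i \sqrt{30}}{-9 + i \sqrt{30}}$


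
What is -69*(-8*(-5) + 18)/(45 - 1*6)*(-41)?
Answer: 54694/13 ≈ 4207.2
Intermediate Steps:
-69*(-8*(-5) + 18)/(45 - 1*6)*(-41) = -69*(40 + 18)/(45 - 6)*(-41) = -4002/39*(-41) = -69*58/39*(-41) = -1334/13*(-41) = 54694/13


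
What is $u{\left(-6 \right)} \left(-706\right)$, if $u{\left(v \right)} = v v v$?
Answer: $152496$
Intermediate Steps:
$u{\left(v \right)} = v^{3}$ ($u{\left(v \right)} = v^{2} v = v^{3}$)
$u{\left(-6 \right)} \left(-706\right) = \left(-6\right)^{3} \left(-706\right) = \left(-216\right) \left(-706\right) = 152496$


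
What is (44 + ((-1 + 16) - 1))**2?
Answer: 3364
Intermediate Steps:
(44 + ((-1 + 16) - 1))**2 = (44 + (15 - 1))**2 = (44 + 14)**2 = 58**2 = 3364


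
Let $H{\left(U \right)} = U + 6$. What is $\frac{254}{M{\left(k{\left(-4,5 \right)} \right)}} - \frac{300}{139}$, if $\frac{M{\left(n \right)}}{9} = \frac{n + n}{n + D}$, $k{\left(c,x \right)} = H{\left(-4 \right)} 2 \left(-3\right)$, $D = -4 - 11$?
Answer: $\frac{16453}{556} \approx 29.592$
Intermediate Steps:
$H{\left(U \right)} = 6 + U$
$D = -15$ ($D = -4 - 11 = -15$)
$k{\left(c,x \right)} = -12$ ($k{\left(c,x \right)} = \left(6 - 4\right) 2 \left(-3\right) = 2 \cdot 2 \left(-3\right) = 4 \left(-3\right) = -12$)
$M{\left(n \right)} = \frac{18 n}{-15 + n}$ ($M{\left(n \right)} = 9 \frac{n + n}{n - 15} = 9 \frac{2 n}{-15 + n} = \frac{18 n}{-15 + n}$)
$\frac{254}{M{\left(k{\left(-4,5 \right)} \right)}} - \frac{300}{139} = \frac{254}{18 \left(-12\right) \frac{1}{-15 - 12}} - \frac{300}{139} = \frac{254}{18 \left(-12\right) \frac{1}{-27}} - \frac{300}{139} = \frac{254}{18 \left(-12\right) \left(- \frac{1}{27}\right)} - \frac{300}{139} = \frac{254}{8} - \frac{300}{139} = 254 \cdot \frac{1}{8} - \frac{300}{139} = \frac{127}{4} - \frac{300}{139} = \frac{16453}{556}$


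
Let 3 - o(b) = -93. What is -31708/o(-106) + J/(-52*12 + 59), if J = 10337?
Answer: -4726843/13560 ≈ -348.59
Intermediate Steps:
o(b) = 96 (o(b) = 3 - 1*(-93) = 3 + 93 = 96)
-31708/o(-106) + J/(-52*12 + 59) = -31708/96 + 10337/(-52*12 + 59) = -31708*1/96 + 10337/(-624 + 59) = -7927/24 + 10337/(-565) = -7927/24 + 10337*(-1/565) = -7927/24 - 10337/565 = -4726843/13560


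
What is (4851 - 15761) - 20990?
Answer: -31900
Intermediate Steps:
(4851 - 15761) - 20990 = -10910 - 20990 = -31900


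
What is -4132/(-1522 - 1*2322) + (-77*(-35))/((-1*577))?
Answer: -1993854/554497 ≈ -3.5958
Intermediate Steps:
-4132/(-1522 - 1*2322) + (-77*(-35))/((-1*577)) = -4132/(-1522 - 2322) + 2695/(-577) = -4132/(-3844) + 2695*(-1/577) = -4132*(-1/3844) - 2695/577 = 1033/961 - 2695/577 = -1993854/554497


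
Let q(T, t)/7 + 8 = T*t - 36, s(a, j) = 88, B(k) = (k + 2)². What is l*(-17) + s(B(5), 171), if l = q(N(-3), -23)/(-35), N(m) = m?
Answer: 173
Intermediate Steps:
B(k) = (2 + k)²
q(T, t) = -308 + 7*T*t (q(T, t) = -56 + 7*(T*t - 36) = -56 + 7*(-36 + T*t) = -56 + (-252 + 7*T*t) = -308 + 7*T*t)
l = -5 (l = (-308 + 7*(-3)*(-23))/(-35) = (-308 + 483)*(-1/35) = 175*(-1/35) = -5)
l*(-17) + s(B(5), 171) = -5*(-17) + 88 = 85 + 88 = 173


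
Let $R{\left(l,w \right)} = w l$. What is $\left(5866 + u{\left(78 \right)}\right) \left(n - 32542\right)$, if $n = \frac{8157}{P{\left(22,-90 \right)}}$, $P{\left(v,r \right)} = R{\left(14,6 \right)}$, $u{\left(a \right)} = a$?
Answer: $- \frac{1349967102}{7} \approx -1.9285 \cdot 10^{8}$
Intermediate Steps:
$R{\left(l,w \right)} = l w$
$P{\left(v,r \right)} = 84$ ($P{\left(v,r \right)} = 14 \cdot 6 = 84$)
$n = \frac{2719}{28}$ ($n = \frac{8157}{84} = 8157 \cdot \frac{1}{84} = \frac{2719}{28} \approx 97.107$)
$\left(5866 + u{\left(78 \right)}\right) \left(n - 32542\right) = \left(5866 + 78\right) \left(\frac{2719}{28} - 32542\right) = 5944 \left(- \frac{908457}{28}\right) = - \frac{1349967102}{7}$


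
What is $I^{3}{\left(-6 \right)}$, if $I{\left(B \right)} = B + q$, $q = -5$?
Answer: $-1331$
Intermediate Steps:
$I{\left(B \right)} = -5 + B$ ($I{\left(B \right)} = B - 5 = -5 + B$)
$I^{3}{\left(-6 \right)} = \left(-5 - 6\right)^{3} = \left(-11\right)^{3} = -1331$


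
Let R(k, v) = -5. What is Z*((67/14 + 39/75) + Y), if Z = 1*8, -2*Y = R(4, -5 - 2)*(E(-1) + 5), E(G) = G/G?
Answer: 28428/175 ≈ 162.45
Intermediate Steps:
E(G) = 1
Y = 15 (Y = -(-5)*(1 + 5)/2 = -(-5)*6/2 = -½*(-30) = 15)
Z = 8
Z*((67/14 + 39/75) + Y) = 8*((67/14 + 39/75) + 15) = 8*((67*(1/14) + 39*(1/75)) + 15) = 8*((67/14 + 13/25) + 15) = 8*(1857/350 + 15) = 8*(7107/350) = 28428/175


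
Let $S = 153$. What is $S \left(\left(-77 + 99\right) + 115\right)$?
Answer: $20961$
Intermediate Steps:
$S \left(\left(-77 + 99\right) + 115\right) = 153 \left(\left(-77 + 99\right) + 115\right) = 153 \left(22 + 115\right) = 153 \cdot 137 = 20961$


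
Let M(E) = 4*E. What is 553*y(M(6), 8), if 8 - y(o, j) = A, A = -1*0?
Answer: 4424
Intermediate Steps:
A = 0
y(o, j) = 8 (y(o, j) = 8 - 1*0 = 8 + 0 = 8)
553*y(M(6), 8) = 553*8 = 4424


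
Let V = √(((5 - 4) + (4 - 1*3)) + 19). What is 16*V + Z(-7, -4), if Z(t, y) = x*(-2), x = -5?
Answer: 10 + 16*√21 ≈ 83.321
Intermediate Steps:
Z(t, y) = 10 (Z(t, y) = -5*(-2) = 10)
V = √21 (V = √((1 + (4 - 3)) + 19) = √((1 + 1) + 19) = √(2 + 19) = √21 ≈ 4.5826)
16*V + Z(-7, -4) = 16*√21 + 10 = 10 + 16*√21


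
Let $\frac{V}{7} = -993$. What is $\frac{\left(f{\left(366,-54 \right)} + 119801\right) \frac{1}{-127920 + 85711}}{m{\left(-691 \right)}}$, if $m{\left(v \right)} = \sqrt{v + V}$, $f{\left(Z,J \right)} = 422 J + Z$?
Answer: $\frac{97379 i \sqrt{7642}}{322561178} \approx 0.026391 i$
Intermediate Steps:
$f{\left(Z,J \right)} = Z + 422 J$
$V = -6951$ ($V = 7 \left(-993\right) = -6951$)
$m{\left(v \right)} = \sqrt{-6951 + v}$ ($m{\left(v \right)} = \sqrt{v - 6951} = \sqrt{-6951 + v}$)
$\frac{\left(f{\left(366,-54 \right)} + 119801\right) \frac{1}{-127920 + 85711}}{m{\left(-691 \right)}} = \frac{\left(\left(366 + 422 \left(-54\right)\right) + 119801\right) \frac{1}{-127920 + 85711}}{\sqrt{-6951 - 691}} = \frac{\left(\left(366 - 22788\right) + 119801\right) \frac{1}{-42209}}{\sqrt{-7642}} = \frac{\left(-22422 + 119801\right) \left(- \frac{1}{42209}\right)}{i \sqrt{7642}} = 97379 \left(- \frac{1}{42209}\right) \left(- \frac{i \sqrt{7642}}{7642}\right) = - \frac{97379 \left(- \frac{i \sqrt{7642}}{7642}\right)}{42209} = \frac{97379 i \sqrt{7642}}{322561178}$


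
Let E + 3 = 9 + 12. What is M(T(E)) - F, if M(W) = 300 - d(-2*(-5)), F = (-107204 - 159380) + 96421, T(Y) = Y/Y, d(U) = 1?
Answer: 170462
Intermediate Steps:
E = 18 (E = -3 + (9 + 12) = -3 + 21 = 18)
T(Y) = 1
F = -170163 (F = -266584 + 96421 = -170163)
M(W) = 299 (M(W) = 300 - 1*1 = 300 - 1 = 299)
M(T(E)) - F = 299 - 1*(-170163) = 299 + 170163 = 170462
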